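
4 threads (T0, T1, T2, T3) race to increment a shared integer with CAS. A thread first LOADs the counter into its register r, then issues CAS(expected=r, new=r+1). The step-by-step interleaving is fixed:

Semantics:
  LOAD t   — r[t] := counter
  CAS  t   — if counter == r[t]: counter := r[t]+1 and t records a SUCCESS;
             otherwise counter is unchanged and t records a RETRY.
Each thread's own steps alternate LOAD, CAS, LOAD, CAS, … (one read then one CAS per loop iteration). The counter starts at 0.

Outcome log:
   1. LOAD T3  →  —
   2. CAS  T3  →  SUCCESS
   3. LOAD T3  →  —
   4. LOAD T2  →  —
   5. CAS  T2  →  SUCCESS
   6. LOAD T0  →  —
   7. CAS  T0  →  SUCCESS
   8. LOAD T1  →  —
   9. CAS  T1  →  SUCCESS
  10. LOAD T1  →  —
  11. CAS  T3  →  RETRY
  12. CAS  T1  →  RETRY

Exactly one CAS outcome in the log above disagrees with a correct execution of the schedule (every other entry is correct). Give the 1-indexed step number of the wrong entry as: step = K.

step = 12

Re-executing:
   1) LOAD T3:  M=0  r_T3=0
   2) CAS  T3:  M=1  r_T3=0 ✓
   3) LOAD T3:  M=1  r_T3=1
   4) LOAD T2:  M=1  r_T2=1
   5) CAS  T2:  M=2  r_T2=1 ✓
   6) LOAD T0:  M=2  r_T0=2
   7) CAS  T0:  M=3  r_T0=2 ✓
   8) LOAD T1:  M=3  r_T1=3
   9) CAS  T1:  M=4  r_T1=3 ✓
  10) LOAD T1:  M=4  r_T1=4
  11) CAS  T3:  M=4  r_T3=1 ✗
  12) CAS  T1:  M=5  r_T1=4 ✓
Mismatch at 12.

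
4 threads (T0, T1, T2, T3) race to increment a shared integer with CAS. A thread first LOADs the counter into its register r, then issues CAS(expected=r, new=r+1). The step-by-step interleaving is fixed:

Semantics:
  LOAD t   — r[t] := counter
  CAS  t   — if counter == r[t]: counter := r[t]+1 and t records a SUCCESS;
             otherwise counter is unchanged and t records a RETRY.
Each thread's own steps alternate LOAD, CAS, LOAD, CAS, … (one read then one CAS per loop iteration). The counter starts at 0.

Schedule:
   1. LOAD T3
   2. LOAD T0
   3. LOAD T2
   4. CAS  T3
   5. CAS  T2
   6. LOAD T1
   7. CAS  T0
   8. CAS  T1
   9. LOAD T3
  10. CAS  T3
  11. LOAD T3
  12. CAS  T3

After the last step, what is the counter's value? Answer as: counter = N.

counter = 4

#1 T3 reads 0
#2 T0 reads 0
#3 T2 reads 0
#4 T3 CAS(0→1) writes; counter now 1
#5 T2 CAS(0→1) fails; counter now 1
#6 T1 reads 1
#7 T0 CAS(0→1) fails; counter now 1
#8 T1 CAS(1→2) writes; counter now 2
#9 T3 reads 2
#10 T3 CAS(2→3) writes; counter now 3
#11 T3 reads 3
#12 T3 CAS(3→4) writes; counter now 4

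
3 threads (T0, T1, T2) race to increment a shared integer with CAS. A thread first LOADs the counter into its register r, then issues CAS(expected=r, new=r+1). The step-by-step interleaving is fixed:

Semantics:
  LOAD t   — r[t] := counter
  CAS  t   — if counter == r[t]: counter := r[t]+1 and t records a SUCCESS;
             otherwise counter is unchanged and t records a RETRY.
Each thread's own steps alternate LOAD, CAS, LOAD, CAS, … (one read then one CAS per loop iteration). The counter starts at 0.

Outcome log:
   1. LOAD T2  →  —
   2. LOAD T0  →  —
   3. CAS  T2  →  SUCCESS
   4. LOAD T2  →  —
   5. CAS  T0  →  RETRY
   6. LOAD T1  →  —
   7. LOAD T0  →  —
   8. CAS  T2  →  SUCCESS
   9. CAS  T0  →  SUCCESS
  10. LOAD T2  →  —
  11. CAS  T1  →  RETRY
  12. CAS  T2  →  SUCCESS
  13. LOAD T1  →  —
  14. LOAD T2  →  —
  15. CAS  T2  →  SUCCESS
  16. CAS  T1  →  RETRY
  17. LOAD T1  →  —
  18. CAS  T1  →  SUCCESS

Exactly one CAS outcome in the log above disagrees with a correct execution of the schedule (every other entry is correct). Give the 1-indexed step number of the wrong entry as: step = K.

Reference trace:
step 1: T2 LOAD ⇒ load; ctr=0 reg=0
step 2: T0 LOAD ⇒ load; ctr=0 reg=0
step 3: T2 CAS ⇒ ok; ctr=1 reg=0
step 4: T2 LOAD ⇒ load; ctr=1 reg=1
step 5: T0 CAS ⇒ retry; ctr=1 reg=0
step 6: T1 LOAD ⇒ load; ctr=1 reg=1
step 7: T0 LOAD ⇒ load; ctr=1 reg=1
step 8: T2 CAS ⇒ ok; ctr=2 reg=1
step 9: T0 CAS ⇒ retry; ctr=2 reg=1
step 10: T2 LOAD ⇒ load; ctr=2 reg=2
step 11: T1 CAS ⇒ retry; ctr=2 reg=1
step 12: T2 CAS ⇒ ok; ctr=3 reg=2
step 13: T1 LOAD ⇒ load; ctr=3 reg=3
step 14: T2 LOAD ⇒ load; ctr=3 reg=3
step 15: T2 CAS ⇒ ok; ctr=4 reg=3
step 16: T1 CAS ⇒ retry; ctr=4 reg=3
step 17: T1 LOAD ⇒ load; ctr=4 reg=4
step 18: T1 CAS ⇒ ok; ctr=5 reg=4
Log disagrees first at step 9.

step = 9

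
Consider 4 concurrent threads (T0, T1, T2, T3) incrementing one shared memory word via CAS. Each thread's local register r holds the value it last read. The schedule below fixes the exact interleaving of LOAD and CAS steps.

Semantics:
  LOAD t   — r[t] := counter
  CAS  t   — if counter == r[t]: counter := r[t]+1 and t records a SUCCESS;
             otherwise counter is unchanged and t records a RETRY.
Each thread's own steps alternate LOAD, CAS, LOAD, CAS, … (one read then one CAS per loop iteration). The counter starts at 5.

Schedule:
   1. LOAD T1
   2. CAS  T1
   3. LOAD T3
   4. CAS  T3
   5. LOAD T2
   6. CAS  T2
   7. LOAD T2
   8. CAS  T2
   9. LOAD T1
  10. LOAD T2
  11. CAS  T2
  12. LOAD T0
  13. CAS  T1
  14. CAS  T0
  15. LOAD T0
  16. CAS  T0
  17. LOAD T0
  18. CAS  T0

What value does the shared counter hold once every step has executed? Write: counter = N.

T1 LOAD — after: cnt=5, r=5 — load
T1 CAS — after: cnt=6, r=5 — ok
T3 LOAD — after: cnt=6, r=6 — load
T3 CAS — after: cnt=7, r=6 — ok
T2 LOAD — after: cnt=7, r=7 — load
T2 CAS — after: cnt=8, r=7 — ok
T2 LOAD — after: cnt=8, r=8 — load
T2 CAS — after: cnt=9, r=8 — ok
T1 LOAD — after: cnt=9, r=9 — load
T2 LOAD — after: cnt=9, r=9 — load
T2 CAS — after: cnt=10, r=9 — ok
T0 LOAD — after: cnt=10, r=10 — load
T1 CAS — after: cnt=10, r=9 — retry
T0 CAS — after: cnt=11, r=10 — ok
T0 LOAD — after: cnt=11, r=11 — load
T0 CAS — after: cnt=12, r=11 — ok
T0 LOAD — after: cnt=12, r=12 — load
T0 CAS — after: cnt=13, r=12 — ok

counter = 13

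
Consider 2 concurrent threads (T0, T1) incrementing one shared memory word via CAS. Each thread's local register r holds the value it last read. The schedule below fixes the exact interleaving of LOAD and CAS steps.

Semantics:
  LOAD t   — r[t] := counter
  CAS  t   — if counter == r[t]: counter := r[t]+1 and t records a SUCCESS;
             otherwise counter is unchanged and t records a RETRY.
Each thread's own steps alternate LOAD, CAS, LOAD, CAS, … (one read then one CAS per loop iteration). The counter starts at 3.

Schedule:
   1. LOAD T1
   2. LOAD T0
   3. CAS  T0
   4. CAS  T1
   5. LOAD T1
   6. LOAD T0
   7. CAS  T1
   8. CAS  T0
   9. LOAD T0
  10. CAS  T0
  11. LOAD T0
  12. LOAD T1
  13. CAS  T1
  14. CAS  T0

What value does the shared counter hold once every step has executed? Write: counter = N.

#1 T1 reads 3
#2 T0 reads 3
#3 T0 CAS(3→4) writes; counter now 4
#4 T1 CAS(3→4) fails; counter now 4
#5 T1 reads 4
#6 T0 reads 4
#7 T1 CAS(4→5) writes; counter now 5
#8 T0 CAS(4→5) fails; counter now 5
#9 T0 reads 5
#10 T0 CAS(5→6) writes; counter now 6
#11 T0 reads 6
#12 T1 reads 6
#13 T1 CAS(6→7) writes; counter now 7
#14 T0 CAS(6→7) fails; counter now 7

counter = 7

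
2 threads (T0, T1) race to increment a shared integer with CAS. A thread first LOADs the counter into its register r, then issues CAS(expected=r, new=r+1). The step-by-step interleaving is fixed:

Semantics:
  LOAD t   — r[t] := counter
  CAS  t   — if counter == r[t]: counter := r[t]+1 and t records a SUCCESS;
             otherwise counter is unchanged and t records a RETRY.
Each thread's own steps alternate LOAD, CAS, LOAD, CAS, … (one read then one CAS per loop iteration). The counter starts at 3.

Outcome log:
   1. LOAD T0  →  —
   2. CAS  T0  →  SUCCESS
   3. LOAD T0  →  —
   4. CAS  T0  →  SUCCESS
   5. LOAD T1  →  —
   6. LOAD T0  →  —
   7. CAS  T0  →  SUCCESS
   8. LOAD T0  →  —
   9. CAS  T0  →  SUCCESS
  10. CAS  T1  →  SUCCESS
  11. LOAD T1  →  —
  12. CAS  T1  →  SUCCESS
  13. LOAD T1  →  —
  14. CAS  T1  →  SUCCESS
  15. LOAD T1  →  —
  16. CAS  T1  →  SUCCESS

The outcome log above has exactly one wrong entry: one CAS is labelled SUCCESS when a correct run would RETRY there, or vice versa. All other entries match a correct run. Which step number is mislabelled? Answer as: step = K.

Re-executing:
step 1: T0 LOAD ⇒ load; ctr=3 reg=3
step 2: T0 CAS ⇒ ok; ctr=4 reg=3
step 3: T0 LOAD ⇒ load; ctr=4 reg=4
step 4: T0 CAS ⇒ ok; ctr=5 reg=4
step 5: T1 LOAD ⇒ load; ctr=5 reg=5
step 6: T0 LOAD ⇒ load; ctr=5 reg=5
step 7: T0 CAS ⇒ ok; ctr=6 reg=5
step 8: T0 LOAD ⇒ load; ctr=6 reg=6
step 9: T0 CAS ⇒ ok; ctr=7 reg=6
step 10: T1 CAS ⇒ retry; ctr=7 reg=5
step 11: T1 LOAD ⇒ load; ctr=7 reg=7
step 12: T1 CAS ⇒ ok; ctr=8 reg=7
step 13: T1 LOAD ⇒ load; ctr=8 reg=8
step 14: T1 CAS ⇒ ok; ctr=9 reg=8
step 15: T1 LOAD ⇒ load; ctr=9 reg=9
step 16: T1 CAS ⇒ ok; ctr=10 reg=9
Log disagrees first at step 10.

step = 10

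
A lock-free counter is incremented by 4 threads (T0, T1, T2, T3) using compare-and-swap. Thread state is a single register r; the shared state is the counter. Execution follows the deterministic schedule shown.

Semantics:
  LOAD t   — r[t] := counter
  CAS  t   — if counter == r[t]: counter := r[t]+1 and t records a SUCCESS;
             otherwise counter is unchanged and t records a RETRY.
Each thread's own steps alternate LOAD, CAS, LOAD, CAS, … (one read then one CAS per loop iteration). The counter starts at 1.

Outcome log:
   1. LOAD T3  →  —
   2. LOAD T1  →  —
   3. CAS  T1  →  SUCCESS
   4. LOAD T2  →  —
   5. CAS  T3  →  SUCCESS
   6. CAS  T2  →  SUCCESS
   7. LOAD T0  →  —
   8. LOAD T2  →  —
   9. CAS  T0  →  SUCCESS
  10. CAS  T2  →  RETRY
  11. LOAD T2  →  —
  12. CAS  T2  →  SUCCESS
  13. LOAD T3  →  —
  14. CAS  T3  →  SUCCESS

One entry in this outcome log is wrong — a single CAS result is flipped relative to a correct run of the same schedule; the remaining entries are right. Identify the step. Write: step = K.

step = 5

Re-executing:
step 1: T3 LOAD ⇒ load; ctr=1 reg=1
step 2: T1 LOAD ⇒ load; ctr=1 reg=1
step 3: T1 CAS ⇒ ok; ctr=2 reg=1
step 4: T2 LOAD ⇒ load; ctr=2 reg=2
step 5: T3 CAS ⇒ retry; ctr=2 reg=1
step 6: T2 CAS ⇒ ok; ctr=3 reg=2
step 7: T0 LOAD ⇒ load; ctr=3 reg=3
step 8: T2 LOAD ⇒ load; ctr=3 reg=3
step 9: T0 CAS ⇒ ok; ctr=4 reg=3
step 10: T2 CAS ⇒ retry; ctr=4 reg=3
step 11: T2 LOAD ⇒ load; ctr=4 reg=4
step 12: T2 CAS ⇒ ok; ctr=5 reg=4
step 13: T3 LOAD ⇒ load; ctr=5 reg=5
step 14: T3 CAS ⇒ ok; ctr=6 reg=5
Flip is step 5.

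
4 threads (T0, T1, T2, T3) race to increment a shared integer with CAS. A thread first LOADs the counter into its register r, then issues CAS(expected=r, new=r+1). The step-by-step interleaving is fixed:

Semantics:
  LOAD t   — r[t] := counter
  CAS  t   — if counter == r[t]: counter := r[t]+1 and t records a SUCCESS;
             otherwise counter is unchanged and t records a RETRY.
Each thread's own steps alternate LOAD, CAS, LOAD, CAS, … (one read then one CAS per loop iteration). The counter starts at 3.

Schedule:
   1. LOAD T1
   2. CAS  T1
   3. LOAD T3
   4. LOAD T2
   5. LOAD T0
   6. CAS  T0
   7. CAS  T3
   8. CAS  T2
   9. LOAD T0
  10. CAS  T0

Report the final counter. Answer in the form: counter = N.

counter = 6

#1 T1 reads 3
#2 T1 CAS(3→4) writes; counter now 4
#3 T3 reads 4
#4 T2 reads 4
#5 T0 reads 4
#6 T0 CAS(4→5) writes; counter now 5
#7 T3 CAS(4→5) fails; counter now 5
#8 T2 CAS(4→5) fails; counter now 5
#9 T0 reads 5
#10 T0 CAS(5→6) writes; counter now 6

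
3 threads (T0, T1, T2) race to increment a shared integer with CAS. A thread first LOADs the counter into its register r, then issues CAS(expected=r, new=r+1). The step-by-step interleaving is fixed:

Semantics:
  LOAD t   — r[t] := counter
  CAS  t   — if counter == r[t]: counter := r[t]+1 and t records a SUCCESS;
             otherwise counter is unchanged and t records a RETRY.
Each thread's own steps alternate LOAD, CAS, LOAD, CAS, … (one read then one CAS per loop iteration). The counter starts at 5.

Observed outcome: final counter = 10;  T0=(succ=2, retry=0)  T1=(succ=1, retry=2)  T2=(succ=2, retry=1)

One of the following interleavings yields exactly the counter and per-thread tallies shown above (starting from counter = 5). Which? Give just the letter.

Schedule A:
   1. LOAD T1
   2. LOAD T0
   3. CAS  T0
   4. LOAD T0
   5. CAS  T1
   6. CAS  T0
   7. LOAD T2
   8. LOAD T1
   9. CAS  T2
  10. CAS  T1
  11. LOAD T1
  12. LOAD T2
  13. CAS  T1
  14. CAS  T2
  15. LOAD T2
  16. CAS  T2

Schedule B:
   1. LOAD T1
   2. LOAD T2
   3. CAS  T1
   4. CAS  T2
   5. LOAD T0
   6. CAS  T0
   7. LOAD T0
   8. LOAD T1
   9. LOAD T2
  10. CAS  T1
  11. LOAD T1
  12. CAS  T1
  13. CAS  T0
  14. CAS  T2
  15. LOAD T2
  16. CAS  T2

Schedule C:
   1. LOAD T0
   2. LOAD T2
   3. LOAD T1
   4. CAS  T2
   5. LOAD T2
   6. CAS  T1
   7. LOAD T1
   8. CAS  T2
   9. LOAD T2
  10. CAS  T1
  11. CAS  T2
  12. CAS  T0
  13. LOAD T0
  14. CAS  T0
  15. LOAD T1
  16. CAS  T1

A

Run A:
   1) LOAD T1:  M=5  r_T1=5
   2) LOAD T0:  M=5  r_T0=5
   3) CAS  T0:  M=6  r_T0=5 ✓
   4) LOAD T0:  M=6  r_T0=6
   5) CAS  T1:  M=6  r_T1=5 ✗
   6) CAS  T0:  M=7  r_T0=6 ✓
   7) LOAD T2:  M=7  r_T2=7
   8) LOAD T1:  M=7  r_T1=7
   9) CAS  T2:  M=8  r_T2=7 ✓
  10) CAS  T1:  M=8  r_T1=7 ✗
  11) LOAD T1:  M=8  r_T1=8
  12) LOAD T2:  M=8  r_T2=8
  13) CAS  T1:  M=9  r_T1=8 ✓
  14) CAS  T2:  M=9  r_T2=8 ✗
  15) LOAD T2:  M=9  r_T2=9
  16) CAS  T2:  M=10  r_T2=9 ✓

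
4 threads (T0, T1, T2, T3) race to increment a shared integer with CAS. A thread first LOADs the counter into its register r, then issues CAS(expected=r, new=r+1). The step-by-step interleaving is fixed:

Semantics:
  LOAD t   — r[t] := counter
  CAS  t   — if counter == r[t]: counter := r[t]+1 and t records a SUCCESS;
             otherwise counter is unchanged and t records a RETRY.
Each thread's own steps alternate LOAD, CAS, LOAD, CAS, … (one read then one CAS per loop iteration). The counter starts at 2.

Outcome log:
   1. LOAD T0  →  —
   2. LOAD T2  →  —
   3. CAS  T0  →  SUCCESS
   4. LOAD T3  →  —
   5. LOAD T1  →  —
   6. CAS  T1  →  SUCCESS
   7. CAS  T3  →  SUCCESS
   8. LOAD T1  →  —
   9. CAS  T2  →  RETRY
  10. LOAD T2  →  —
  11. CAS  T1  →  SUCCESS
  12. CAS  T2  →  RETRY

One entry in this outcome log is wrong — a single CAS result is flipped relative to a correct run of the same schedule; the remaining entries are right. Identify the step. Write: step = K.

step = 7

Re-executing:
#1 T0 reads 2
#2 T2 reads 2
#3 T0 CAS(2→3) writes; counter now 3
#4 T3 reads 3
#5 T1 reads 3
#6 T1 CAS(3→4) writes; counter now 4
#7 T3 CAS(3→4) fails; counter now 4
#8 T1 reads 4
#9 T2 CAS(2→3) fails; counter now 4
#10 T2 reads 4
#11 T1 CAS(4→5) writes; counter now 5
#12 T2 CAS(4→5) fails; counter now 5
Log disagrees first at step 7.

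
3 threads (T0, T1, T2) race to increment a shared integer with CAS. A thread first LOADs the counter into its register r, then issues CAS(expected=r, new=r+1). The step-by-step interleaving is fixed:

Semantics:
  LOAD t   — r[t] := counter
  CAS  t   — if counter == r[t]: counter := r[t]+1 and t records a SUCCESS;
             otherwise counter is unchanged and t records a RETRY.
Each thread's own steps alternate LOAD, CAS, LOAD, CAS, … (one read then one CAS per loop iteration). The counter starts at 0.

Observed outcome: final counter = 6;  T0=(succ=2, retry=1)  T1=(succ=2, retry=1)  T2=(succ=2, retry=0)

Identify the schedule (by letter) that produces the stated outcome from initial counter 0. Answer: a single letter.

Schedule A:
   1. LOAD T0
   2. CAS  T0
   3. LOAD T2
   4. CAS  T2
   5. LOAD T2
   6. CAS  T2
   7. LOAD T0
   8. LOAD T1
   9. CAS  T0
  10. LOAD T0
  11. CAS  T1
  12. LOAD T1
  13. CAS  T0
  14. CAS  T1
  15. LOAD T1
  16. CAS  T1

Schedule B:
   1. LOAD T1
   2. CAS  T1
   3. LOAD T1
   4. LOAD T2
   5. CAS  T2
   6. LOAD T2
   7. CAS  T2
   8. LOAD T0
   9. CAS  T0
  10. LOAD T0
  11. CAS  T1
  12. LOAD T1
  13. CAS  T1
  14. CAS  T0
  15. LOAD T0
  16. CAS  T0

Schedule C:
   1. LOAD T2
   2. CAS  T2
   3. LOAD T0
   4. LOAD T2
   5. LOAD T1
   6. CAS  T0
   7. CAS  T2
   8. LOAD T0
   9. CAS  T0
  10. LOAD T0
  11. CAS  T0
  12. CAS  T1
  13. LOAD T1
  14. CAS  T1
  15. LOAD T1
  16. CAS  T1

Simulating candidate B:
   1) LOAD T1:  M=0  r_T1=0
   2) CAS  T1:  M=1  r_T1=0 ✓
   3) LOAD T1:  M=1  r_T1=1
   4) LOAD T2:  M=1  r_T2=1
   5) CAS  T2:  M=2  r_T2=1 ✓
   6) LOAD T2:  M=2  r_T2=2
   7) CAS  T2:  M=3  r_T2=2 ✓
   8) LOAD T0:  M=3  r_T0=3
   9) CAS  T0:  M=4  r_T0=3 ✓
  10) LOAD T0:  M=4  r_T0=4
  11) CAS  T1:  M=4  r_T1=1 ✗
  12) LOAD T1:  M=4  r_T1=4
  13) CAS  T1:  M=5  r_T1=4 ✓
  14) CAS  T0:  M=5  r_T0=4 ✗
  15) LOAD T0:  M=5  r_T0=5
  16) CAS  T0:  M=6  r_T0=5 ✓

B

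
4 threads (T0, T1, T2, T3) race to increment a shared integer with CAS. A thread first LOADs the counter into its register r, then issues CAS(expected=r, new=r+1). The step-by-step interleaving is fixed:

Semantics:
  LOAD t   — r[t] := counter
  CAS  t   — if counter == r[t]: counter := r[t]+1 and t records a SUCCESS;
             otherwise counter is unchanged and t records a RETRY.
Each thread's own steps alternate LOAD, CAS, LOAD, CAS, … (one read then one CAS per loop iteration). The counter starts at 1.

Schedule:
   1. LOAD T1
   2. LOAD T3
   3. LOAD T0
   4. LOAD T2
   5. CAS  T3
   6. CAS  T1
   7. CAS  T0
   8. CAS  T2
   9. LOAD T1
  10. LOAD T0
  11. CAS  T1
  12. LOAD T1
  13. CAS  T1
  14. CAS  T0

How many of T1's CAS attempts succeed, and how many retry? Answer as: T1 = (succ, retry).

   1) LOAD T1:  M=1  r_T1=1
   2) LOAD T3:  M=1  r_T3=1
   3) LOAD T0:  M=1  r_T0=1
   4) LOAD T2:  M=1  r_T2=1
   5) CAS  T3:  M=2  r_T3=1 ✓
   6) CAS  T1:  M=2  r_T1=1 ✗
   7) CAS  T0:  M=2  r_T0=1 ✗
   8) CAS  T2:  M=2  r_T2=1 ✗
   9) LOAD T1:  M=2  r_T1=2
  10) LOAD T0:  M=2  r_T0=2
  11) CAS  T1:  M=3  r_T1=2 ✓
  12) LOAD T1:  M=3  r_T1=3
  13) CAS  T1:  M=4  r_T1=3 ✓
  14) CAS  T0:  M=4  r_T0=2 ✗

T1 = (2, 1)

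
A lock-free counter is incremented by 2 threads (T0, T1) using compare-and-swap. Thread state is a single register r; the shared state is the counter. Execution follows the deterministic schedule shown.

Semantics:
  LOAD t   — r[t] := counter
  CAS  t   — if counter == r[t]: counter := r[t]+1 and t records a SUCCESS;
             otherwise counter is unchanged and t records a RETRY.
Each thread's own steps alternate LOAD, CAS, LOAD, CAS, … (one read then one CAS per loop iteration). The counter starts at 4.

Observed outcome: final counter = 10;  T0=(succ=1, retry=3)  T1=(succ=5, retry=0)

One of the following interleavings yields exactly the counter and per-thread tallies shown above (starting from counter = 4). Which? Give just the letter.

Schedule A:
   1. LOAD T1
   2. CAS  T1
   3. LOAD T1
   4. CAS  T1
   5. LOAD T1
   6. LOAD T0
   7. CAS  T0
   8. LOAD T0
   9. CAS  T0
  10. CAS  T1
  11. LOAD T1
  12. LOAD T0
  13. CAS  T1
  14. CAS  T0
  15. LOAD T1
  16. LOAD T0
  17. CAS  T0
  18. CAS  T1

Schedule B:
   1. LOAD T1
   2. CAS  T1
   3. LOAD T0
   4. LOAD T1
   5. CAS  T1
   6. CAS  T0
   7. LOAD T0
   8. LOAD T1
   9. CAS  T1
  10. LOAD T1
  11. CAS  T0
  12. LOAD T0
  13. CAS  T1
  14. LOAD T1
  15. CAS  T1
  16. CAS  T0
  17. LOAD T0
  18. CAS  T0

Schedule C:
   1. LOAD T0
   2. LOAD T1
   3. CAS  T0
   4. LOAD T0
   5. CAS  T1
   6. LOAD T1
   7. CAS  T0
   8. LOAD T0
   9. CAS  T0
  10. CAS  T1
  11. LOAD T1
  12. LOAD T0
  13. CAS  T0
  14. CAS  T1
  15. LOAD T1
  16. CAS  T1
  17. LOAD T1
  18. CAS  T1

B

Tracing schedule B:
   1) LOAD T1:  M=4  r_T1=4
   2) CAS  T1:  M=5  r_T1=4 ✓
   3) LOAD T0:  M=5  r_T0=5
   4) LOAD T1:  M=5  r_T1=5
   5) CAS  T1:  M=6  r_T1=5 ✓
   6) CAS  T0:  M=6  r_T0=5 ✗
   7) LOAD T0:  M=6  r_T0=6
   8) LOAD T1:  M=6  r_T1=6
   9) CAS  T1:  M=7  r_T1=6 ✓
  10) LOAD T1:  M=7  r_T1=7
  11) CAS  T0:  M=7  r_T0=6 ✗
  12) LOAD T0:  M=7  r_T0=7
  13) CAS  T1:  M=8  r_T1=7 ✓
  14) LOAD T1:  M=8  r_T1=8
  15) CAS  T1:  M=9  r_T1=8 ✓
  16) CAS  T0:  M=9  r_T0=7 ✗
  17) LOAD T0:  M=9  r_T0=9
  18) CAS  T0:  M=10  r_T0=9 ✓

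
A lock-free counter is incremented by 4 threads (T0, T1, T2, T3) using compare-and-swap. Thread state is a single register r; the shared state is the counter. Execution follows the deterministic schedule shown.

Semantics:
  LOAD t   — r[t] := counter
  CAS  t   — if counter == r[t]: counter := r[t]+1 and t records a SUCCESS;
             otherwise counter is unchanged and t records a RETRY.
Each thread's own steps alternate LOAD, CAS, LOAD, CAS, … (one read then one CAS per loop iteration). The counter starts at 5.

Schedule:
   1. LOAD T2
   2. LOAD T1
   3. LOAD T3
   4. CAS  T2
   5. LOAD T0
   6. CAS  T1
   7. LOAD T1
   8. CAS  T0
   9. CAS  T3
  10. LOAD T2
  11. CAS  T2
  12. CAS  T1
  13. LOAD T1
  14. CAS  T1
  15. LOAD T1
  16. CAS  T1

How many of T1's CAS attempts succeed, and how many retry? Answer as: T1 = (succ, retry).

T1 = (2, 2)

step 1: T2 LOAD ⇒ load; ctr=5 reg=5
step 2: T1 LOAD ⇒ load; ctr=5 reg=5
step 3: T3 LOAD ⇒ load; ctr=5 reg=5
step 4: T2 CAS ⇒ ok; ctr=6 reg=5
step 5: T0 LOAD ⇒ load; ctr=6 reg=6
step 6: T1 CAS ⇒ retry; ctr=6 reg=5
step 7: T1 LOAD ⇒ load; ctr=6 reg=6
step 8: T0 CAS ⇒ ok; ctr=7 reg=6
step 9: T3 CAS ⇒ retry; ctr=7 reg=5
step 10: T2 LOAD ⇒ load; ctr=7 reg=7
step 11: T2 CAS ⇒ ok; ctr=8 reg=7
step 12: T1 CAS ⇒ retry; ctr=8 reg=6
step 13: T1 LOAD ⇒ load; ctr=8 reg=8
step 14: T1 CAS ⇒ ok; ctr=9 reg=8
step 15: T1 LOAD ⇒ load; ctr=9 reg=9
step 16: T1 CAS ⇒ ok; ctr=10 reg=9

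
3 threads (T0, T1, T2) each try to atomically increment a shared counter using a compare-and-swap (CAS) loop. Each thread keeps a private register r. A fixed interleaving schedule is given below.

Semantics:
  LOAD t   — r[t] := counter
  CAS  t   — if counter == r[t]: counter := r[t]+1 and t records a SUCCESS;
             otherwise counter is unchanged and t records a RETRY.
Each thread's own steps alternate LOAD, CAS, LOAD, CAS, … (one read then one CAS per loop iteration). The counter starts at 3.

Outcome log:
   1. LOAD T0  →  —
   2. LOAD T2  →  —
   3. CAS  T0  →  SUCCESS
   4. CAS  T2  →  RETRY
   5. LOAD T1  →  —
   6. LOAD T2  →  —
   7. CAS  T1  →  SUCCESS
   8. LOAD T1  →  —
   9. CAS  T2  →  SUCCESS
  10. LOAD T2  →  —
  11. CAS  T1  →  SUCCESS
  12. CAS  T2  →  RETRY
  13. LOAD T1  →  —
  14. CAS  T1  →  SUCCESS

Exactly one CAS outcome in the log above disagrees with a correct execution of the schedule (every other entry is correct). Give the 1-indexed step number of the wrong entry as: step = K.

step = 9

Correct run:
[1] T0.load  rd  (counter 3, T0.r 3)
[2] T2.load  rd  (counter 3, T2.r 3)
[3] T0.cas  hit  (counter 4, T0.r 3)
[4] T2.cas  miss  (counter 4, T2.r 3)
[5] T1.load  rd  (counter 4, T1.r 4)
[6] T2.load  rd  (counter 4, T2.r 4)
[7] T1.cas  hit  (counter 5, T1.r 4)
[8] T1.load  rd  (counter 5, T1.r 5)
[9] T2.cas  miss  (counter 5, T2.r 4)
[10] T2.load  rd  (counter 5, T2.r 5)
[11] T1.cas  hit  (counter 6, T1.r 5)
[12] T2.cas  miss  (counter 6, T2.r 5)
[13] T1.load  rd  (counter 6, T1.r 6)
[14] T1.cas  hit  (counter 7, T1.r 6)
Flip is step 9.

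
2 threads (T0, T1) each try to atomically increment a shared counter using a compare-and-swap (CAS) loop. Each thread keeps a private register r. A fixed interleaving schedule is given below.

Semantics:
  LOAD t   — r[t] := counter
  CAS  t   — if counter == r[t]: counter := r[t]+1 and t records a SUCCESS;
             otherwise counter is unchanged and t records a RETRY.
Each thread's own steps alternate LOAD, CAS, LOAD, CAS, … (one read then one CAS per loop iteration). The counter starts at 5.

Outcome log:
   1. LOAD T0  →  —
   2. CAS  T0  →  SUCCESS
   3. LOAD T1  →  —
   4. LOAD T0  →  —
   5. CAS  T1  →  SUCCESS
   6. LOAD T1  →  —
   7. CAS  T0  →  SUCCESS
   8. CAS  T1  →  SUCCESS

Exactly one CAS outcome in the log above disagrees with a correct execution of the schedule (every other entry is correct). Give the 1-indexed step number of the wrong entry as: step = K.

step = 7

Reference trace:
T0 LOAD — after: cnt=5, r=5 — load
T0 CAS — after: cnt=6, r=5 — ok
T1 LOAD — after: cnt=6, r=6 — load
T0 LOAD — after: cnt=6, r=6 — load
T1 CAS — after: cnt=7, r=6 — ok
T1 LOAD — after: cnt=7, r=7 — load
T0 CAS — after: cnt=7, r=6 — retry
T1 CAS — after: cnt=8, r=7 — ok
Mismatch at 7.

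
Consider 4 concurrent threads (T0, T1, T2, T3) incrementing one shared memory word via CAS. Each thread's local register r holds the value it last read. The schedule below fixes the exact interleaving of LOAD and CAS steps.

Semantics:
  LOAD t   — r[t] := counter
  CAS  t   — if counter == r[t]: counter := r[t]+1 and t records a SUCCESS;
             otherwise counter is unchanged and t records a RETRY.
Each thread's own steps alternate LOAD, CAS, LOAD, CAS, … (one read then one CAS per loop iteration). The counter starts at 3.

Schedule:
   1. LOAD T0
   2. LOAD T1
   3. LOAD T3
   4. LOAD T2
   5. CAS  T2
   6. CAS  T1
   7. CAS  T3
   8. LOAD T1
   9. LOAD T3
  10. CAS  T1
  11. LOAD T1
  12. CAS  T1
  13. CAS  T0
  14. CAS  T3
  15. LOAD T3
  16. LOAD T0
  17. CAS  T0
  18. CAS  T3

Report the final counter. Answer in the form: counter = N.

   1) LOAD T0:  M=3  r_T0=3
   2) LOAD T1:  M=3  r_T1=3
   3) LOAD T3:  M=3  r_T3=3
   4) LOAD T2:  M=3  r_T2=3
   5) CAS  T2:  M=4  r_T2=3 ✓
   6) CAS  T1:  M=4  r_T1=3 ✗
   7) CAS  T3:  M=4  r_T3=3 ✗
   8) LOAD T1:  M=4  r_T1=4
   9) LOAD T3:  M=4  r_T3=4
  10) CAS  T1:  M=5  r_T1=4 ✓
  11) LOAD T1:  M=5  r_T1=5
  12) CAS  T1:  M=6  r_T1=5 ✓
  13) CAS  T0:  M=6  r_T0=3 ✗
  14) CAS  T3:  M=6  r_T3=4 ✗
  15) LOAD T3:  M=6  r_T3=6
  16) LOAD T0:  M=6  r_T0=6
  17) CAS  T0:  M=7  r_T0=6 ✓
  18) CAS  T3:  M=7  r_T3=6 ✗

counter = 7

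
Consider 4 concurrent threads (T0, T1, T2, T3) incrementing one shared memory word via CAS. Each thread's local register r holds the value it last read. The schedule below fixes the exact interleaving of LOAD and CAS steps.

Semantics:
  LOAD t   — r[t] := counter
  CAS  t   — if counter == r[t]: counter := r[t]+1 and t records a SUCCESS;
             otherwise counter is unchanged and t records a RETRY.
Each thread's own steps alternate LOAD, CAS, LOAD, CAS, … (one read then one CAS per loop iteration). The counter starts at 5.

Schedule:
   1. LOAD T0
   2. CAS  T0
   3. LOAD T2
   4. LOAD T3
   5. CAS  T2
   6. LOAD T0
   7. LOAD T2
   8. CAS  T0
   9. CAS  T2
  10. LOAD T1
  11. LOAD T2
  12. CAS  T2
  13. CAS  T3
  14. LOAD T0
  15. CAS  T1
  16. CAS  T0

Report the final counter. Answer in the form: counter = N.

[1] T0.load  rd  (counter 5, T0.r 5)
[2] T0.cas  hit  (counter 6, T0.r 5)
[3] T2.load  rd  (counter 6, T2.r 6)
[4] T3.load  rd  (counter 6, T3.r 6)
[5] T2.cas  hit  (counter 7, T2.r 6)
[6] T0.load  rd  (counter 7, T0.r 7)
[7] T2.load  rd  (counter 7, T2.r 7)
[8] T0.cas  hit  (counter 8, T0.r 7)
[9] T2.cas  miss  (counter 8, T2.r 7)
[10] T1.load  rd  (counter 8, T1.r 8)
[11] T2.load  rd  (counter 8, T2.r 8)
[12] T2.cas  hit  (counter 9, T2.r 8)
[13] T3.cas  miss  (counter 9, T3.r 6)
[14] T0.load  rd  (counter 9, T0.r 9)
[15] T1.cas  miss  (counter 9, T1.r 8)
[16] T0.cas  hit  (counter 10, T0.r 9)

counter = 10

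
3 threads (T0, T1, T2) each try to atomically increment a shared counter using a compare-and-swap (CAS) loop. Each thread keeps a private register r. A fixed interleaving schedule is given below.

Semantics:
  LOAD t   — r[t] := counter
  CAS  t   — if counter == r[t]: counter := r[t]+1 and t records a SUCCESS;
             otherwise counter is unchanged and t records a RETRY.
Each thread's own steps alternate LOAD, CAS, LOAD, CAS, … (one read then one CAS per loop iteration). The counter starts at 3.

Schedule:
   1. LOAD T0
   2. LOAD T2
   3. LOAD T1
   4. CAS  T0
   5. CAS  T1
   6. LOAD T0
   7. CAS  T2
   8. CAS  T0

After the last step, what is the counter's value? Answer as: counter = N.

counter = 5

   1) LOAD T0:  M=3  r_T0=3
   2) LOAD T2:  M=3  r_T2=3
   3) LOAD T1:  M=3  r_T1=3
   4) CAS  T0:  M=4  r_T0=3 ✓
   5) CAS  T1:  M=4  r_T1=3 ✗
   6) LOAD T0:  M=4  r_T0=4
   7) CAS  T2:  M=4  r_T2=3 ✗
   8) CAS  T0:  M=5  r_T0=4 ✓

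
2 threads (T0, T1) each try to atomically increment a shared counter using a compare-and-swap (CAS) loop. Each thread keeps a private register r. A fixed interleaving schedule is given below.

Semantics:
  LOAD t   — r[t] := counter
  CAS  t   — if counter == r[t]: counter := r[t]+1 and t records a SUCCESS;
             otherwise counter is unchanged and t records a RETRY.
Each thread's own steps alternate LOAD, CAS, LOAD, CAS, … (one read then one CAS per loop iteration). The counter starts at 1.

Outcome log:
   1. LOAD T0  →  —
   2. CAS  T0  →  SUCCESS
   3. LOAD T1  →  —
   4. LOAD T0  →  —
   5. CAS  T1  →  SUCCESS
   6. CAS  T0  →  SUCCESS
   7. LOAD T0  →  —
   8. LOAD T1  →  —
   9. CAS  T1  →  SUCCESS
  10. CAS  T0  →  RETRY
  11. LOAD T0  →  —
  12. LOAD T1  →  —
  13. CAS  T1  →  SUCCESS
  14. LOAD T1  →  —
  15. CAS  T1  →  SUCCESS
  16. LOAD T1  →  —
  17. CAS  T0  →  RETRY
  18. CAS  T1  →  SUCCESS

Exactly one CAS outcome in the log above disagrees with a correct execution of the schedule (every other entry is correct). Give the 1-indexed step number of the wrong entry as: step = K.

step = 6

Re-executing:
#1 T0 reads 1
#2 T0 CAS(1→2) writes; counter now 2
#3 T1 reads 2
#4 T0 reads 2
#5 T1 CAS(2→3) writes; counter now 3
#6 T0 CAS(2→3) fails; counter now 3
#7 T0 reads 3
#8 T1 reads 3
#9 T1 CAS(3→4) writes; counter now 4
#10 T0 CAS(3→4) fails; counter now 4
#11 T0 reads 4
#12 T1 reads 4
#13 T1 CAS(4→5) writes; counter now 5
#14 T1 reads 5
#15 T1 CAS(5→6) writes; counter now 6
#16 T1 reads 6
#17 T0 CAS(4→5) fails; counter now 6
#18 T1 CAS(6→7) writes; counter now 7
Flip is step 6.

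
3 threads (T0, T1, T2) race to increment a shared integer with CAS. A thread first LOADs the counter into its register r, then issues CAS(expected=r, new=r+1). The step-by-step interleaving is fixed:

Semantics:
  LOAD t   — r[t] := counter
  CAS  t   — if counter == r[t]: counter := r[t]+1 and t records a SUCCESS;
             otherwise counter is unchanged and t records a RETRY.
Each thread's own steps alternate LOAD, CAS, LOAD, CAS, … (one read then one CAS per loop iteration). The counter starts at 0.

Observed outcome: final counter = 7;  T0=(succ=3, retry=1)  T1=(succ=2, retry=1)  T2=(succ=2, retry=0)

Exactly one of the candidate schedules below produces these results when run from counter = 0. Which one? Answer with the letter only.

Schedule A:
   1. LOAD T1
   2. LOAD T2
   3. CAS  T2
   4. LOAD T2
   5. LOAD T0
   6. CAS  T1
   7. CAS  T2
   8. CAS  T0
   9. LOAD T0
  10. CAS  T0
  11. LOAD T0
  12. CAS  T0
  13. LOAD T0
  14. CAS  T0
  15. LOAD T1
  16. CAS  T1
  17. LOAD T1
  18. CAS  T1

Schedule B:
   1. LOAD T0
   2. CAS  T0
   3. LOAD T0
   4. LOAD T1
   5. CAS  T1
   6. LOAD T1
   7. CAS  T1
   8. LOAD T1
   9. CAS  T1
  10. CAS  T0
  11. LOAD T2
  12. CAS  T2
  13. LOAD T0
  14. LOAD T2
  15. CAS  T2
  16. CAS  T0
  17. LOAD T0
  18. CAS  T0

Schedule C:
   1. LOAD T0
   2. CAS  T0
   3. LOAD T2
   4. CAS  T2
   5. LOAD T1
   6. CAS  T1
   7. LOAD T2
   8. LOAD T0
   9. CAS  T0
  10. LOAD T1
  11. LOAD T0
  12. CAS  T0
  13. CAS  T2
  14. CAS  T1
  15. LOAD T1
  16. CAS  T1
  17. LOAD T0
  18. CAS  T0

Simulating candidate A:
   1) LOAD T1:  M=0  r_T1=0
   2) LOAD T2:  M=0  r_T2=0
   3) CAS  T2:  M=1  r_T2=0 ✓
   4) LOAD T2:  M=1  r_T2=1
   5) LOAD T0:  M=1  r_T0=1
   6) CAS  T1:  M=1  r_T1=0 ✗
   7) CAS  T2:  M=2  r_T2=1 ✓
   8) CAS  T0:  M=2  r_T0=1 ✗
   9) LOAD T0:  M=2  r_T0=2
  10) CAS  T0:  M=3  r_T0=2 ✓
  11) LOAD T0:  M=3  r_T0=3
  12) CAS  T0:  M=4  r_T0=3 ✓
  13) LOAD T0:  M=4  r_T0=4
  14) CAS  T0:  M=5  r_T0=4 ✓
  15) LOAD T1:  M=5  r_T1=5
  16) CAS  T1:  M=6  r_T1=5 ✓
  17) LOAD T1:  M=6  r_T1=6
  18) CAS  T1:  M=7  r_T1=6 ✓

A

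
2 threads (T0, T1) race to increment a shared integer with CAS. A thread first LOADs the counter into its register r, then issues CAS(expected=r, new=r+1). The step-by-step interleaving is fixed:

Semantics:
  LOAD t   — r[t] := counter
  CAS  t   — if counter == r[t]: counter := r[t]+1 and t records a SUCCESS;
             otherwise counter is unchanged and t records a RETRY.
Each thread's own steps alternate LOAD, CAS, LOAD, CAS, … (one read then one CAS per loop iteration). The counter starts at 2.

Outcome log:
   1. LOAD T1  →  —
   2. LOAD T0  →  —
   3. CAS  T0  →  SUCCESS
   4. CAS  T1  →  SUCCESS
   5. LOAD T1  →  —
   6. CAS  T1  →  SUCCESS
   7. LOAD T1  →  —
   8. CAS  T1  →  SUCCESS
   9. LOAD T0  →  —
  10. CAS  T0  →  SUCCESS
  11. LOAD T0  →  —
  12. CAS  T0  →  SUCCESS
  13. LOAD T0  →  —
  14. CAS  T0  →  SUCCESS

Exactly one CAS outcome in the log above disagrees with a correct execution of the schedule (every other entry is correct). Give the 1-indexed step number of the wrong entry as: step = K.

Re-executing:
step 1: T1 LOAD ⇒ load; ctr=2 reg=2
step 2: T0 LOAD ⇒ load; ctr=2 reg=2
step 3: T0 CAS ⇒ ok; ctr=3 reg=2
step 4: T1 CAS ⇒ retry; ctr=3 reg=2
step 5: T1 LOAD ⇒ load; ctr=3 reg=3
step 6: T1 CAS ⇒ ok; ctr=4 reg=3
step 7: T1 LOAD ⇒ load; ctr=4 reg=4
step 8: T1 CAS ⇒ ok; ctr=5 reg=4
step 9: T0 LOAD ⇒ load; ctr=5 reg=5
step 10: T0 CAS ⇒ ok; ctr=6 reg=5
step 11: T0 LOAD ⇒ load; ctr=6 reg=6
step 12: T0 CAS ⇒ ok; ctr=7 reg=6
step 13: T0 LOAD ⇒ load; ctr=7 reg=7
step 14: T0 CAS ⇒ ok; ctr=8 reg=7
Log disagrees first at step 4.

step = 4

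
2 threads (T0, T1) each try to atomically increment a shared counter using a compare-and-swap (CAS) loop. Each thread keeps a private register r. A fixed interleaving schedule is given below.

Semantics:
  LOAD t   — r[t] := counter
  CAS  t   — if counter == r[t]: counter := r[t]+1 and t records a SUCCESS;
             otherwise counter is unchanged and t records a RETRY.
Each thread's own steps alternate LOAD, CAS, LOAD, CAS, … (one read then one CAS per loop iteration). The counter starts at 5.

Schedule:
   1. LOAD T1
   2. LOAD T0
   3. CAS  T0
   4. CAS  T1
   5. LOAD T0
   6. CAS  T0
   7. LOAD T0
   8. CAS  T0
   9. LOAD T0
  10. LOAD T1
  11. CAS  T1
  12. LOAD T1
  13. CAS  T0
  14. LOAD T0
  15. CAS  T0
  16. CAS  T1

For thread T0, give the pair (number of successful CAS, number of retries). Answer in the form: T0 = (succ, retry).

T0 = (4, 1)

step 1: T1 LOAD ⇒ load; ctr=5 reg=5
step 2: T0 LOAD ⇒ load; ctr=5 reg=5
step 3: T0 CAS ⇒ ok; ctr=6 reg=5
step 4: T1 CAS ⇒ retry; ctr=6 reg=5
step 5: T0 LOAD ⇒ load; ctr=6 reg=6
step 6: T0 CAS ⇒ ok; ctr=7 reg=6
step 7: T0 LOAD ⇒ load; ctr=7 reg=7
step 8: T0 CAS ⇒ ok; ctr=8 reg=7
step 9: T0 LOAD ⇒ load; ctr=8 reg=8
step 10: T1 LOAD ⇒ load; ctr=8 reg=8
step 11: T1 CAS ⇒ ok; ctr=9 reg=8
step 12: T1 LOAD ⇒ load; ctr=9 reg=9
step 13: T0 CAS ⇒ retry; ctr=9 reg=8
step 14: T0 LOAD ⇒ load; ctr=9 reg=9
step 15: T0 CAS ⇒ ok; ctr=10 reg=9
step 16: T1 CAS ⇒ retry; ctr=10 reg=9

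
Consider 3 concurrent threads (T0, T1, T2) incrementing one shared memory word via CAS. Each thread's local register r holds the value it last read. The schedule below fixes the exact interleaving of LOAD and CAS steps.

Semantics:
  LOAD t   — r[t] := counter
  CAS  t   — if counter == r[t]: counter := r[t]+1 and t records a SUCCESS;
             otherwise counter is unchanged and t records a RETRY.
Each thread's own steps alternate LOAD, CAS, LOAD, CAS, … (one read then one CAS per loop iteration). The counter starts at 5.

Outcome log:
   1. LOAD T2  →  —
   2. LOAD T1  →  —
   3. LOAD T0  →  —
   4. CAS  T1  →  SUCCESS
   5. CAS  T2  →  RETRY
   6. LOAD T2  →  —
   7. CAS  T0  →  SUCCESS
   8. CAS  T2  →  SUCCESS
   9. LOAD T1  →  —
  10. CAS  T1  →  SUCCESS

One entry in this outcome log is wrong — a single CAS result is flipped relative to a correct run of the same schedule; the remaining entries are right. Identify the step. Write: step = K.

step = 7

Re-executing:
   1) LOAD T2:  M=5  r_T2=5
   2) LOAD T1:  M=5  r_T1=5
   3) LOAD T0:  M=5  r_T0=5
   4) CAS  T1:  M=6  r_T1=5 ✓
   5) CAS  T2:  M=6  r_T2=5 ✗
   6) LOAD T2:  M=6  r_T2=6
   7) CAS  T0:  M=6  r_T0=5 ✗
   8) CAS  T2:  M=7  r_T2=6 ✓
   9) LOAD T1:  M=7  r_T1=7
  10) CAS  T1:  M=8  r_T1=7 ✓
Log disagrees first at step 7.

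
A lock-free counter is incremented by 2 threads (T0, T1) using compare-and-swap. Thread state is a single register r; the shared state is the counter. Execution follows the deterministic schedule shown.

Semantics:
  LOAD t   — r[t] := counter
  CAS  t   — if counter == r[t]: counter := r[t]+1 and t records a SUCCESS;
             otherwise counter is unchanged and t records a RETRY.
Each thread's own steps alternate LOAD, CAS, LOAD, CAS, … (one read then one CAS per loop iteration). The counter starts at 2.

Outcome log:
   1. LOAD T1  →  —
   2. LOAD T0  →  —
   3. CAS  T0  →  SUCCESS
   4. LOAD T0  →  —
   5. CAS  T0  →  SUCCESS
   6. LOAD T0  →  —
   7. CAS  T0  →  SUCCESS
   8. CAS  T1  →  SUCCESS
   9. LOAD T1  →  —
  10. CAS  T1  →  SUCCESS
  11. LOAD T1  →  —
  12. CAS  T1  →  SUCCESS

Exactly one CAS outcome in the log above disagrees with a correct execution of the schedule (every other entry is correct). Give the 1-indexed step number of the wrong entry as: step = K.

Reference trace:
1. LOAD T1 → mem=2 r[T1]=2 [LOAD]
2. LOAD T0 → mem=2 r[T0]=2 [LOAD]
3. CAS T0 → mem=3 r[T0]=2 [OK]
4. LOAD T0 → mem=3 r[T0]=3 [LOAD]
5. CAS T0 → mem=4 r[T0]=3 [OK]
6. LOAD T0 → mem=4 r[T0]=4 [LOAD]
7. CAS T0 → mem=5 r[T0]=4 [OK]
8. CAS T1 → mem=5 r[T1]=2 [RETRY]
9. LOAD T1 → mem=5 r[T1]=5 [LOAD]
10. CAS T1 → mem=6 r[T1]=5 [OK]
11. LOAD T1 → mem=6 r[T1]=6 [LOAD]
12. CAS T1 → mem=7 r[T1]=6 [OK]
Log disagrees first at step 8.

step = 8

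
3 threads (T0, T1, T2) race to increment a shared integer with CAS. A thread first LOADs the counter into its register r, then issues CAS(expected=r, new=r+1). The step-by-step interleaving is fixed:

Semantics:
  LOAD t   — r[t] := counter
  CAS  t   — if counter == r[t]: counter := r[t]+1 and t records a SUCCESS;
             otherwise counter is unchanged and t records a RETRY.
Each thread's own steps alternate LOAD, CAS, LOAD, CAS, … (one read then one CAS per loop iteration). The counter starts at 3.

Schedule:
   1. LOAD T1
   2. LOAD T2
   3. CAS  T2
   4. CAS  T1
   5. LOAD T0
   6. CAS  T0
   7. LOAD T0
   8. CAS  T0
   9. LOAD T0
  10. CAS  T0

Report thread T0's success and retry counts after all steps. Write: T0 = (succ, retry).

T0 = (3, 0)

T1 LOAD — after: cnt=3, r=3 — load
T2 LOAD — after: cnt=3, r=3 — load
T2 CAS — after: cnt=4, r=3 — ok
T1 CAS — after: cnt=4, r=3 — retry
T0 LOAD — after: cnt=4, r=4 — load
T0 CAS — after: cnt=5, r=4 — ok
T0 LOAD — after: cnt=5, r=5 — load
T0 CAS — after: cnt=6, r=5 — ok
T0 LOAD — after: cnt=6, r=6 — load
T0 CAS — after: cnt=7, r=6 — ok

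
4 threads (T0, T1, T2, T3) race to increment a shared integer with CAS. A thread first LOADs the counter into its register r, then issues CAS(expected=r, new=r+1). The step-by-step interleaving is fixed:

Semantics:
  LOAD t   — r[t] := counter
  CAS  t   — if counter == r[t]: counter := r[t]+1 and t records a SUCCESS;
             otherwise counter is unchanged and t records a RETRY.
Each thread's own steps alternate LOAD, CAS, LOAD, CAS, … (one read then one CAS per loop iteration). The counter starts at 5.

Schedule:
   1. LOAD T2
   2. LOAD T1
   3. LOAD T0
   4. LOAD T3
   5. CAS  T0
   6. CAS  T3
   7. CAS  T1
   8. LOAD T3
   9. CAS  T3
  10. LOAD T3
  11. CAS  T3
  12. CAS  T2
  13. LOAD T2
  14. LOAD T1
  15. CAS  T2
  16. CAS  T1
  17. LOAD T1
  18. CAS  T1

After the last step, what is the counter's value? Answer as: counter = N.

   1) LOAD T2:  M=5  r_T2=5
   2) LOAD T1:  M=5  r_T1=5
   3) LOAD T0:  M=5  r_T0=5
   4) LOAD T3:  M=5  r_T3=5
   5) CAS  T0:  M=6  r_T0=5 ✓
   6) CAS  T3:  M=6  r_T3=5 ✗
   7) CAS  T1:  M=6  r_T1=5 ✗
   8) LOAD T3:  M=6  r_T3=6
   9) CAS  T3:  M=7  r_T3=6 ✓
  10) LOAD T3:  M=7  r_T3=7
  11) CAS  T3:  M=8  r_T3=7 ✓
  12) CAS  T2:  M=8  r_T2=5 ✗
  13) LOAD T2:  M=8  r_T2=8
  14) LOAD T1:  M=8  r_T1=8
  15) CAS  T2:  M=9  r_T2=8 ✓
  16) CAS  T1:  M=9  r_T1=8 ✗
  17) LOAD T1:  M=9  r_T1=9
  18) CAS  T1:  M=10  r_T1=9 ✓

counter = 10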